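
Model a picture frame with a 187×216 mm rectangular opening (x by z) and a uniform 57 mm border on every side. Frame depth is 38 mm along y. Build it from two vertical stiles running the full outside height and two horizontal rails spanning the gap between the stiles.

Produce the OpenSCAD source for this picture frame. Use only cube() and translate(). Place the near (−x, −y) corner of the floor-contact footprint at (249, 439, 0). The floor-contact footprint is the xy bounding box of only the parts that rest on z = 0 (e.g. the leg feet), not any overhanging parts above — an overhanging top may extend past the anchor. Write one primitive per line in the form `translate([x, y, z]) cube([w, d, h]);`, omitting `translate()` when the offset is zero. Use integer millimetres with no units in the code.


translate([249, 439, 0]) cube([57, 38, 330]);
translate([493, 439, 0]) cube([57, 38, 330]);
translate([306, 439, 0]) cube([187, 38, 57]);
translate([306, 439, 273]) cube([187, 38, 57]);


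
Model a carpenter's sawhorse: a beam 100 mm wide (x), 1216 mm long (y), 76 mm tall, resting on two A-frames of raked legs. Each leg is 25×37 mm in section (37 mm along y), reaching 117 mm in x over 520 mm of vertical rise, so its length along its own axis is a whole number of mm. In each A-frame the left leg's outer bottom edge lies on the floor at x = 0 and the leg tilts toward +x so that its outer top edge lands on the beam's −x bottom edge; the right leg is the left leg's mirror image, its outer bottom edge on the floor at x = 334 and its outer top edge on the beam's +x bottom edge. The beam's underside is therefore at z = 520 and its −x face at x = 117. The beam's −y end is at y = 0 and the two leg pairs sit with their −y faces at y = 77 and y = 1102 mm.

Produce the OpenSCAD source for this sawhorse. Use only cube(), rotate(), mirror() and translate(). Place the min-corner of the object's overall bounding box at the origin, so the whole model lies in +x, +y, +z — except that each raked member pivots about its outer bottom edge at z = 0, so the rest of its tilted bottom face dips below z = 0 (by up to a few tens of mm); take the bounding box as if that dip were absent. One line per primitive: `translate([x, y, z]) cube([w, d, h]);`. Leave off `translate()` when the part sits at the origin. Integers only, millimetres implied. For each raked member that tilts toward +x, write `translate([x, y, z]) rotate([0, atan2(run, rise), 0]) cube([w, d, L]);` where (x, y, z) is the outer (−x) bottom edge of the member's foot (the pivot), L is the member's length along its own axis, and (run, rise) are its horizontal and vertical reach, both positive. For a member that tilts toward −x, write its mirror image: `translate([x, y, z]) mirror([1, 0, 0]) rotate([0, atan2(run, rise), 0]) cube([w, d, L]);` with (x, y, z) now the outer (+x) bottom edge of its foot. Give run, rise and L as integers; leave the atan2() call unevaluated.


translate([117, 0, 520]) cube([100, 1216, 76]);
translate([0, 77, 0]) rotate([0, atan2(117, 520), 0]) cube([25, 37, 533]);
translate([334, 77, 0]) mirror([1, 0, 0]) rotate([0, atan2(117, 520), 0]) cube([25, 37, 533]);
translate([0, 1102, 0]) rotate([0, atan2(117, 520), 0]) cube([25, 37, 533]);
translate([334, 1102, 0]) mirror([1, 0, 0]) rotate([0, atan2(117, 520), 0]) cube([25, 37, 533]);


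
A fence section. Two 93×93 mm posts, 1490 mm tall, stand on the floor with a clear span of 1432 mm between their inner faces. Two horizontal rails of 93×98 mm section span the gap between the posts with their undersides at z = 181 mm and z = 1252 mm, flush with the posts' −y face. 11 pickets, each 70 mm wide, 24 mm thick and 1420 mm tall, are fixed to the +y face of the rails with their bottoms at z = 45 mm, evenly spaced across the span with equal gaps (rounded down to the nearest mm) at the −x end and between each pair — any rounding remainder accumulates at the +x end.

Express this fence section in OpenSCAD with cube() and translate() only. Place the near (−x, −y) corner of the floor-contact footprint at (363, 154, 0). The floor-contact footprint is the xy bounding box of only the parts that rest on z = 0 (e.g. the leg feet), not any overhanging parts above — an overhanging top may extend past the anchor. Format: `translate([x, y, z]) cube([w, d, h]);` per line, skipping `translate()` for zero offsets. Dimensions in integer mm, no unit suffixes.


translate([363, 154, 0]) cube([93, 93, 1490]);
translate([1888, 154, 0]) cube([93, 93, 1490]);
translate([456, 154, 181]) cube([1432, 93, 98]);
translate([456, 154, 1252]) cube([1432, 93, 98]);
translate([511, 247, 45]) cube([70, 24, 1420]);
translate([636, 247, 45]) cube([70, 24, 1420]);
translate([761, 247, 45]) cube([70, 24, 1420]);
translate([886, 247, 45]) cube([70, 24, 1420]);
translate([1011, 247, 45]) cube([70, 24, 1420]);
translate([1136, 247, 45]) cube([70, 24, 1420]);
translate([1261, 247, 45]) cube([70, 24, 1420]);
translate([1386, 247, 45]) cube([70, 24, 1420]);
translate([1511, 247, 45]) cube([70, 24, 1420]);
translate([1636, 247, 45]) cube([70, 24, 1420]);
translate([1761, 247, 45]) cube([70, 24, 1420]);


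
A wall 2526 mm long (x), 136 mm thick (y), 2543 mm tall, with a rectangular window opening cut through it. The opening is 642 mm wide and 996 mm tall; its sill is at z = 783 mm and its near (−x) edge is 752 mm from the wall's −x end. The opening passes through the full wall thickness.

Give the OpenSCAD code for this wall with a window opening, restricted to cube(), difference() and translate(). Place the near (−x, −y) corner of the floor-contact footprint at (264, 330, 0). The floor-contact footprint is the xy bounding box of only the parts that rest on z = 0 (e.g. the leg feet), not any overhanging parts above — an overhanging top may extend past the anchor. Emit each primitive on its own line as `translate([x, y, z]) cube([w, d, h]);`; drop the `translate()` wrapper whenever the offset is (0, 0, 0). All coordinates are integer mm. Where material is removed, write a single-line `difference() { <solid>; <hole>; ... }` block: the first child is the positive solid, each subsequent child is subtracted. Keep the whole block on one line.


difference() { translate([264, 330, 0]) cube([2526, 136, 2543]); translate([1016, 330, 783]) cube([642, 136, 996]); }


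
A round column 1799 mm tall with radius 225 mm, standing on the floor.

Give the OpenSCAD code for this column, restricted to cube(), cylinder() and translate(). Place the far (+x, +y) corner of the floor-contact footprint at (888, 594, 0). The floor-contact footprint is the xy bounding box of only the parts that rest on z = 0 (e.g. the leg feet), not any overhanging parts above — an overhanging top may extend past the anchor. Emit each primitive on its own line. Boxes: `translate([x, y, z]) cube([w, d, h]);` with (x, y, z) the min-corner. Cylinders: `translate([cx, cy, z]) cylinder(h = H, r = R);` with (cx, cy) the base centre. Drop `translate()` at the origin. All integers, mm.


translate([663, 369, 0]) cylinder(h = 1799, r = 225);


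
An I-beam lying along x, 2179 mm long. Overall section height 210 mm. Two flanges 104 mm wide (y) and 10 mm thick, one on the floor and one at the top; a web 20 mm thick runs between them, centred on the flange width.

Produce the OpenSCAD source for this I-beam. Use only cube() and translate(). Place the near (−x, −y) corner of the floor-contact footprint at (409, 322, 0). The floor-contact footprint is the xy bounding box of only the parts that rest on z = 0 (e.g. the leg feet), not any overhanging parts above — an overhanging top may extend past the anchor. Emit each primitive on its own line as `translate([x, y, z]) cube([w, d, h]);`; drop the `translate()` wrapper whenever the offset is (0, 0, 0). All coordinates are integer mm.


translate([409, 322, 0]) cube([2179, 104, 10]);
translate([409, 364, 10]) cube([2179, 20, 190]);
translate([409, 322, 200]) cube([2179, 104, 10]);


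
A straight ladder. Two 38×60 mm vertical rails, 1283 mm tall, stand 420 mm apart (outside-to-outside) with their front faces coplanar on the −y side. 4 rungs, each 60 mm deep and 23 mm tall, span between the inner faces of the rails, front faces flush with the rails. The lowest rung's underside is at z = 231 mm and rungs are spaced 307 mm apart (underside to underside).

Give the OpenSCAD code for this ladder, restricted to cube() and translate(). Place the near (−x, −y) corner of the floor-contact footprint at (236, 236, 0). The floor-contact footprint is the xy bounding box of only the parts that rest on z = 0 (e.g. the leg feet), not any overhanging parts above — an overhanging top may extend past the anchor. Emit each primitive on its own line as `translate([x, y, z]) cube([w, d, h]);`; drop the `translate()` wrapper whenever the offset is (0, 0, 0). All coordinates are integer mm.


translate([236, 236, 0]) cube([38, 60, 1283]);
translate([618, 236, 0]) cube([38, 60, 1283]);
translate([274, 236, 231]) cube([344, 60, 23]);
translate([274, 236, 538]) cube([344, 60, 23]);
translate([274, 236, 845]) cube([344, 60, 23]);
translate([274, 236, 1152]) cube([344, 60, 23]);


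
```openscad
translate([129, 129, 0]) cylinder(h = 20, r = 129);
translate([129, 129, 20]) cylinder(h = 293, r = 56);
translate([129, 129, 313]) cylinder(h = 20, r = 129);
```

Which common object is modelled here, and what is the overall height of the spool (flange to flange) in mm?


A spool. The overall height is 333 mm.

Three coaxial cylinders, large–small–large — a spool. Two 20 mm flanges and a 293 mm core give 20 + 293 + 20 = 333 mm.


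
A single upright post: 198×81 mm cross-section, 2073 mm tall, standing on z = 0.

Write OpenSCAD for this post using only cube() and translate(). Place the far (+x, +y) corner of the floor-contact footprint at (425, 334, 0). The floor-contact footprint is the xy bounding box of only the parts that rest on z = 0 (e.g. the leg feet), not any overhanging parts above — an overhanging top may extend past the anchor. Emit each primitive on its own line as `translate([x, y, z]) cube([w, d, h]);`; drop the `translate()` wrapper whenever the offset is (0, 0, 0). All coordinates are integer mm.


translate([227, 253, 0]) cube([198, 81, 2073]);


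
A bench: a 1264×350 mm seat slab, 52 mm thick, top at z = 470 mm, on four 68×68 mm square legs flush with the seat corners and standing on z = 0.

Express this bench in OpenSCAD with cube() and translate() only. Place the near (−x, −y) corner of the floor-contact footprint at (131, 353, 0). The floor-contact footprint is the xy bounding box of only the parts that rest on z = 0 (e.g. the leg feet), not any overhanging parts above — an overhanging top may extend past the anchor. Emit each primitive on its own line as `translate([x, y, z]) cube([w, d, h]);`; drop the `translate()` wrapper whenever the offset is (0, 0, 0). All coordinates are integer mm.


// leg_h = 470 − 52 = 418
translate([131, 353, 418]) cube([1264, 350, 52]);
translate([131, 353, 0]) cube([68, 68, 418]);
translate([131, 635, 0]) cube([68, 68, 418]);
translate([1327, 353, 0]) cube([68, 68, 418]);
translate([1327, 635, 0]) cube([68, 68, 418]);


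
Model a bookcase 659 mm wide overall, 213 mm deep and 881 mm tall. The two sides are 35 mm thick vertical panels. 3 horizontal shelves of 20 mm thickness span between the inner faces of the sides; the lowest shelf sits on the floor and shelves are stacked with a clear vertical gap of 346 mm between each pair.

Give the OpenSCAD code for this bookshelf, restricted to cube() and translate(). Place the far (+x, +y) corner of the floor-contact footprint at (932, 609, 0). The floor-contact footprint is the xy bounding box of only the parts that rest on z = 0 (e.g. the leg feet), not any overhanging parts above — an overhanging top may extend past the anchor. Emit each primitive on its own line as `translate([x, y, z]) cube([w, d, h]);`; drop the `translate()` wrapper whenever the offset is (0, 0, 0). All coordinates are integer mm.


translate([273, 396, 0]) cube([35, 213, 881]);
translate([897, 396, 0]) cube([35, 213, 881]);
translate([308, 396, 0]) cube([589, 213, 20]);
translate([308, 396, 366]) cube([589, 213, 20]);
translate([308, 396, 732]) cube([589, 213, 20]);


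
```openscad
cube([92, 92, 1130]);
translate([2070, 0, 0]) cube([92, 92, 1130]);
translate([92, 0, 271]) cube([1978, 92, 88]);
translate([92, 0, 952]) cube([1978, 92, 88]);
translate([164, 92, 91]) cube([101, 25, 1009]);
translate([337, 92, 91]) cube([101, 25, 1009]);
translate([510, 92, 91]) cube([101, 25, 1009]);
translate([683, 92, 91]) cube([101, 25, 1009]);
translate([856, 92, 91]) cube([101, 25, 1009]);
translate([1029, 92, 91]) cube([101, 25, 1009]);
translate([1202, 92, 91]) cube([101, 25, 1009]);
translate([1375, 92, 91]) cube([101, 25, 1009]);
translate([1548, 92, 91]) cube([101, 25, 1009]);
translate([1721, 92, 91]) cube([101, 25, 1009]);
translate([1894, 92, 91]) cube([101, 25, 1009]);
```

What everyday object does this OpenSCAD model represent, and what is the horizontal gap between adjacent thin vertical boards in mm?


A fence section. The picket gap is 72 mm.

Two posts, two rails, 11 pickets — a fence section. Span 1978 mm holds 11 pickets of 101 mm with 12 equal gaps: ⌊(1978 − 11·101) / 12⌋ = 72 mm.


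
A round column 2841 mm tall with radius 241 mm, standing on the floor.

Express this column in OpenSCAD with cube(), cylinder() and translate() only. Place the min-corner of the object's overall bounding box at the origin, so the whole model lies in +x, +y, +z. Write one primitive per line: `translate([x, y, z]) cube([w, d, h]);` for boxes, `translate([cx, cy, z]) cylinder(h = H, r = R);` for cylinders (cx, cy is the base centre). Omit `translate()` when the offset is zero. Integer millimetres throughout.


translate([241, 241, 0]) cylinder(h = 2841, r = 241);


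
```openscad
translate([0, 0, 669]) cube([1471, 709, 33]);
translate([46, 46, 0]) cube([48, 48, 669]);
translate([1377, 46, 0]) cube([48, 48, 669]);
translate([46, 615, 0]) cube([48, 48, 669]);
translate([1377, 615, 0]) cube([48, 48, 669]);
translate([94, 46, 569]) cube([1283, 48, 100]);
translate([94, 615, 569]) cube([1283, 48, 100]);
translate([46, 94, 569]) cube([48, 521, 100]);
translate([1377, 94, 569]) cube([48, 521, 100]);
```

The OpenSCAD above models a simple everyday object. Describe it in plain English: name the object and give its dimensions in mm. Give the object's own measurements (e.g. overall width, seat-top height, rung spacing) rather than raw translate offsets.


A table: top 1471 mm (x) × 709 mm (y), 33 mm thick, upper face at z = 702 mm, on four 48×48 mm square legs, each inset 46 mm from the nearest pair of top edges from z = 0 to the bottom of the top. Four apron rails, 48 mm thick and 100 mm tall, run between adjacent legs with their top edges flush with the underside of the top and their outer faces flush with the legs' outer faces.


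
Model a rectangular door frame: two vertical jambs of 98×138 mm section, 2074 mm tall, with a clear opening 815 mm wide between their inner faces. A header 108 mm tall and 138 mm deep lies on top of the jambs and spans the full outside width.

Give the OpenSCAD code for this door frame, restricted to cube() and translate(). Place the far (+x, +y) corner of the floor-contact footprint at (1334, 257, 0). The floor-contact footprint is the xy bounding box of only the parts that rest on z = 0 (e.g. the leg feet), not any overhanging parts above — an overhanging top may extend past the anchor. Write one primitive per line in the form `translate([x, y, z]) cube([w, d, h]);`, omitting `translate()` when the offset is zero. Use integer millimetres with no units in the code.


translate([323, 119, 0]) cube([98, 138, 2074]);
translate([1236, 119, 0]) cube([98, 138, 2074]);
translate([323, 119, 2074]) cube([1011, 138, 108]);


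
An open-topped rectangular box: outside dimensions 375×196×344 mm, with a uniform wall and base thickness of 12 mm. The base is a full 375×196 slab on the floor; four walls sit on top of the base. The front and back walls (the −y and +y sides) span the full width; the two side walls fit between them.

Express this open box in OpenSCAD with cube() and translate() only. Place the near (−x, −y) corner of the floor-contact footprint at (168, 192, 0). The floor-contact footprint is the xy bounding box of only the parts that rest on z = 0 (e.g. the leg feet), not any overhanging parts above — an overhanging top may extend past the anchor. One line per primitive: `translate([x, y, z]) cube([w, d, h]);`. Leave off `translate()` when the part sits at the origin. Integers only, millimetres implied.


translate([168, 192, 0]) cube([375, 196, 12]);
translate([168, 192, 12]) cube([375, 12, 332]);
translate([168, 376, 12]) cube([375, 12, 332]);
translate([168, 204, 12]) cube([12, 172, 332]);
translate([531, 204, 12]) cube([12, 172, 332]);


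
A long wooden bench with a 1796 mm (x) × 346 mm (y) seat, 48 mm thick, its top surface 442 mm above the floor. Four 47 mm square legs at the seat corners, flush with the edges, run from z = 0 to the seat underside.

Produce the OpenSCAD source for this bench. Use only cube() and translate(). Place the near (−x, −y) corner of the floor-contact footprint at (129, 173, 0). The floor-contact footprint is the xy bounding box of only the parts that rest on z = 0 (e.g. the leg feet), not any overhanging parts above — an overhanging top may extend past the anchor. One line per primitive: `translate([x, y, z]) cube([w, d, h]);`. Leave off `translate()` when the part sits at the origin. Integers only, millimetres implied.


translate([129, 173, 394]) cube([1796, 346, 48]);
translate([129, 173, 0]) cube([47, 47, 394]);
translate([129, 472, 0]) cube([47, 47, 394]);
translate([1878, 173, 0]) cube([47, 47, 394]);
translate([1878, 472, 0]) cube([47, 47, 394]);


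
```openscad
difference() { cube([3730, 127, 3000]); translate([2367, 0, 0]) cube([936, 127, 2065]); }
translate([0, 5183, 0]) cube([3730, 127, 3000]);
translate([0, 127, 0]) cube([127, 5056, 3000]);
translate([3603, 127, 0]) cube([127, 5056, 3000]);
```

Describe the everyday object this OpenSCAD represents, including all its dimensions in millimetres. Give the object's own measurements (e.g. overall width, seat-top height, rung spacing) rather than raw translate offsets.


A single room: four walls, each 3000 mm tall and 127 mm thick, enclosing an outside footprint 3730×5310 mm (x × y), no floor or roof. The front and back walls (−y and +y sides) run the full x-width; the side walls fit between their inner faces. A door opening 936 mm wide and 2065 mm tall is cut through the front wall from the floor up, its −x edge 2367 mm from the wall's −x end.


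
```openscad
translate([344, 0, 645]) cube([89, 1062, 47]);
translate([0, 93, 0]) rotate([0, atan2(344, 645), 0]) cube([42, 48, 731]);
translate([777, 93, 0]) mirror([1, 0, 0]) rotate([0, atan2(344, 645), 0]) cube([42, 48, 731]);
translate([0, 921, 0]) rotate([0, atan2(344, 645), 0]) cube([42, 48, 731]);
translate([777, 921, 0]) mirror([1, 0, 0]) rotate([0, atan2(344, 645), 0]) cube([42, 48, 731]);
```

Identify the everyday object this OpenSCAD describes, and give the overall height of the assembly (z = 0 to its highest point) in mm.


A sawhorse. The overall height is 692 mm.

A beam across two mirrored pairs of raked legs — a sawhorse. The beam's underside is at z = 645 (matching the legs' vertical rise in atan2(344, 645)) and the beam is 47 mm tall, so its top is at 645 + 47 = 692 mm. The raked legs top out at the beam's underside, so that is the highest point.


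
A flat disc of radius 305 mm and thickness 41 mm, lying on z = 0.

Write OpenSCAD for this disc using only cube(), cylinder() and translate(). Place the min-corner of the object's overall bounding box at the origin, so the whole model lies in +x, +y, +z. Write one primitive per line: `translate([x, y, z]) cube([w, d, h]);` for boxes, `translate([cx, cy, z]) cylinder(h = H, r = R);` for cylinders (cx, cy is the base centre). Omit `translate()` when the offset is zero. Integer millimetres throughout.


translate([305, 305, 0]) cylinder(h = 41, r = 305);


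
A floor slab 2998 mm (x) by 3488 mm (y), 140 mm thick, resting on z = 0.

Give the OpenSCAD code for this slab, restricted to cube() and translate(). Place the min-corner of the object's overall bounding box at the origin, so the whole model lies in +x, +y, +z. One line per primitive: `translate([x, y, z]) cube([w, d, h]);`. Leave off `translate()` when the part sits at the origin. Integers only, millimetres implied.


cube([2998, 3488, 140]);


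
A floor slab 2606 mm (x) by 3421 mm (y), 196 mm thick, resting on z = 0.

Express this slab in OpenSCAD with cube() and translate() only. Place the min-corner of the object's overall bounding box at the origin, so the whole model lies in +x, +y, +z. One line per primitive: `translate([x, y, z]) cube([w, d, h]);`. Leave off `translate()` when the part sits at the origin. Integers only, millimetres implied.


cube([2606, 3421, 196]);


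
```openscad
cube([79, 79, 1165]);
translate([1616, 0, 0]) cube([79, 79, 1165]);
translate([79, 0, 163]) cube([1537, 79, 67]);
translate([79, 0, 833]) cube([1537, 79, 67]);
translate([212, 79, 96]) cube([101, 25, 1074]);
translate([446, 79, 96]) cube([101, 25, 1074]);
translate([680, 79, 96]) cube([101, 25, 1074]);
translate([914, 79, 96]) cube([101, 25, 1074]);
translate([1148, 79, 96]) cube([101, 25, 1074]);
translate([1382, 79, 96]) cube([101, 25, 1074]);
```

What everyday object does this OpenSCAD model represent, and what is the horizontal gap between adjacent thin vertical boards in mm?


A fence section. The picket gap is 133 mm.

Two posts, two rails, 6 pickets — a fence section. Span 1537 mm holds 6 pickets of 101 mm with 7 equal gaps: ⌊(1537 − 6·101) / 7⌋ = 133 mm.


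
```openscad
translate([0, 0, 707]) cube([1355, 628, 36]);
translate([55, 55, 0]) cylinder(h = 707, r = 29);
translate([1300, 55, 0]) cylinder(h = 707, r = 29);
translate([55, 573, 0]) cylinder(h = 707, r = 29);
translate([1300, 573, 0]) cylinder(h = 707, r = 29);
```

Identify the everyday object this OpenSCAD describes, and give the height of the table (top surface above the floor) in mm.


A table. The table height is 743 mm.

A 1355×628×36 slab sits at z = 707 on four Ø58 mm round legs — a table. The top surface is at 707 + 36 = 743 mm.


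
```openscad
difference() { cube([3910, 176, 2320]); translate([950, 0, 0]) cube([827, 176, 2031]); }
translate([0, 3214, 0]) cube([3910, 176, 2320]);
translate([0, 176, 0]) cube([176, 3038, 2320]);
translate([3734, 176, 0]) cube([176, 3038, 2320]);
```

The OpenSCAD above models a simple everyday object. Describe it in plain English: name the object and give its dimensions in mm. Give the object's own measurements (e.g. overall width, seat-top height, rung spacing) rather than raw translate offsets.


A single room: four walls, each 2320 mm tall and 176 mm thick, enclosing an outside footprint 3910×3390 mm (x × y), no floor or roof. The front and back walls (−y and +y sides) run the full x-width; the side walls fit between their inner faces. A door opening 827 mm wide and 2031 mm tall is cut through the front wall from the floor up, its −x edge 950 mm from the wall's −x end.


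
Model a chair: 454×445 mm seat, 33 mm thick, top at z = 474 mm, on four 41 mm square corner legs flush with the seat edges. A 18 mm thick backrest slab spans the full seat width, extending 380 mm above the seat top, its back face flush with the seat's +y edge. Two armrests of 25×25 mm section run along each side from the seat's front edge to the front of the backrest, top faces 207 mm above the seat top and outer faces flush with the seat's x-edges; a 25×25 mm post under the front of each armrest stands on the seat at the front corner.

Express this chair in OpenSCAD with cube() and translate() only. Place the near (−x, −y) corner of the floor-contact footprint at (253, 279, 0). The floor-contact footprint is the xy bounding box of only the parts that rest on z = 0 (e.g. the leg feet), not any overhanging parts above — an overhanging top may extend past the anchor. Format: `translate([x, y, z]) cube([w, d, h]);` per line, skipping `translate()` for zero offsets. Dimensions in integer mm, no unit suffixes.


translate([253, 279, 441]) cube([454, 445, 33]);
translate([253, 279, 0]) cube([41, 41, 441]);
translate([666, 279, 0]) cube([41, 41, 441]);
translate([253, 683, 0]) cube([41, 41, 441]);
translate([666, 683, 0]) cube([41, 41, 441]);
translate([253, 706, 474]) cube([454, 18, 380]);
translate([253, 279, 656]) cube([25, 427, 25]);
translate([682, 279, 656]) cube([25, 427, 25]);
translate([253, 279, 474]) cube([25, 25, 182]);
translate([682, 279, 474]) cube([25, 25, 182]);


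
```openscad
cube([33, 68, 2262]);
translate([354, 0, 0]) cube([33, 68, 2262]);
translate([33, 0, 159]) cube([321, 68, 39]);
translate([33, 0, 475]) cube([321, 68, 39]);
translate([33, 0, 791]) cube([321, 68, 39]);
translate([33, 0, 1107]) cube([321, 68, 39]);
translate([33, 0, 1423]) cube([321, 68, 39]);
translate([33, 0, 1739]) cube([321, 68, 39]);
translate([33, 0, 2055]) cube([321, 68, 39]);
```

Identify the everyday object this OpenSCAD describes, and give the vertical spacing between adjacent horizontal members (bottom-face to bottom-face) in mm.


A ladder. The rung spacing is 316 mm.

Two tall 33×68 posts with 7 short bars between them — a ladder. Adjacent rungs sit at z = 159 and z = 475, so the spacing is 475 − 159 = 316 mm.


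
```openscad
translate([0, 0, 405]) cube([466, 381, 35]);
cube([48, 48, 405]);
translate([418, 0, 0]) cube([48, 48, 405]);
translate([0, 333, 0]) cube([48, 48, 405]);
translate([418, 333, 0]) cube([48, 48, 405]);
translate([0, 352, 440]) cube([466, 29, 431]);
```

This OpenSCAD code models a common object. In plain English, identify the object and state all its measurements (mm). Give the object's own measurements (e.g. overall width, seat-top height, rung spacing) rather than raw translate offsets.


A chair. The seat is a 466×381×35 mm slab with its top at z = 440 mm, on four 48×48 mm corner legs (flush with the seat edges, standing on z = 0). A flat backrest 29 mm thick, 431 mm tall, spans the full seat width and rises from the seat top along its +y edge, rear face flush with the rear of the seat.


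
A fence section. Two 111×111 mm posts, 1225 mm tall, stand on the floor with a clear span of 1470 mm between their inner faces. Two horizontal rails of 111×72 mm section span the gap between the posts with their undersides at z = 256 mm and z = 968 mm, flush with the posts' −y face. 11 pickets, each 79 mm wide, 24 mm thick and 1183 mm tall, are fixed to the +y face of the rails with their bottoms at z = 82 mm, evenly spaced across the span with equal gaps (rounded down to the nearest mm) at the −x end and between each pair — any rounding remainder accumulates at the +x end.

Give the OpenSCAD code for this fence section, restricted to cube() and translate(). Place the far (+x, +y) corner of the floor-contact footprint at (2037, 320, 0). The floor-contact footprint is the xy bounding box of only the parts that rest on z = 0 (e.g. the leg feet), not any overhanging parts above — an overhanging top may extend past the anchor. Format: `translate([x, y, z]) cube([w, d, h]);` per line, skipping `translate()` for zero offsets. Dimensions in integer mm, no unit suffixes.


translate([345, 209, 0]) cube([111, 111, 1225]);
translate([1926, 209, 0]) cube([111, 111, 1225]);
translate([456, 209, 256]) cube([1470, 111, 72]);
translate([456, 209, 968]) cube([1470, 111, 72]);
translate([506, 320, 82]) cube([79, 24, 1183]);
translate([635, 320, 82]) cube([79, 24, 1183]);
translate([764, 320, 82]) cube([79, 24, 1183]);
translate([893, 320, 82]) cube([79, 24, 1183]);
translate([1022, 320, 82]) cube([79, 24, 1183]);
translate([1151, 320, 82]) cube([79, 24, 1183]);
translate([1280, 320, 82]) cube([79, 24, 1183]);
translate([1409, 320, 82]) cube([79, 24, 1183]);
translate([1538, 320, 82]) cube([79, 24, 1183]);
translate([1667, 320, 82]) cube([79, 24, 1183]);
translate([1796, 320, 82]) cube([79, 24, 1183]);


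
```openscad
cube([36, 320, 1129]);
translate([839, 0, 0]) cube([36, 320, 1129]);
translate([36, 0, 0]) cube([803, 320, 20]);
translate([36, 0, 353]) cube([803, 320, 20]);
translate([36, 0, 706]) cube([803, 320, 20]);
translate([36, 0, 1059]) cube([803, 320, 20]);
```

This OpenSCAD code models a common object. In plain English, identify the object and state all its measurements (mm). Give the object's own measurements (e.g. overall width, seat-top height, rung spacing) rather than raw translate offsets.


An open bookshelf. Two side panels, each 36 mm thick, 320 mm deep and 1129 mm tall, stand 875 mm apart (outside-to-outside). Between them sit 4 shelves, each 20 mm thick and 320 mm deep, spanning the full gap between the sides. The bottom shelf rests on the floor (its underside at z = 0) and the clear gap between one shelf's top and the next shelf's underside is 333 mm.


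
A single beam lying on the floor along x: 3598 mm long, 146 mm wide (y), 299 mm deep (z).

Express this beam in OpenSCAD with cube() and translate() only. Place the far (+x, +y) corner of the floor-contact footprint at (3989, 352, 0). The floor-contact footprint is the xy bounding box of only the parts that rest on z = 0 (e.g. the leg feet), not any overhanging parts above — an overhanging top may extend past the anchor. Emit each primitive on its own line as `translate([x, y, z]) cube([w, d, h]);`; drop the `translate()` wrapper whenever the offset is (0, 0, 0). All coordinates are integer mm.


translate([391, 206, 0]) cube([3598, 146, 299]);


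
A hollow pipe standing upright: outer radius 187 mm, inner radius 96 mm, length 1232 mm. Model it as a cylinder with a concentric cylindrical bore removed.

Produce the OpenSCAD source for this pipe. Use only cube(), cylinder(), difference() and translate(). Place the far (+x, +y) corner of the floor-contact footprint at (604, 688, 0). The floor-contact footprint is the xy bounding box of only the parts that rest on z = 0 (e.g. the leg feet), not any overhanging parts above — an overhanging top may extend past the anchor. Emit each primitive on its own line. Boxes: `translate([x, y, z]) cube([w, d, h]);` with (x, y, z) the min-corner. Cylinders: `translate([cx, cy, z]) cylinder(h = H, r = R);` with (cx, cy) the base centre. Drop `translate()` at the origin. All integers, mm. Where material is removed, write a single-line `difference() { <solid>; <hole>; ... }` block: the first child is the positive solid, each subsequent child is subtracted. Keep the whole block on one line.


difference() { translate([417, 501, 0]) cylinder(h = 1232, r = 187); translate([417, 501, 0]) cylinder(h = 1232, r = 96); }


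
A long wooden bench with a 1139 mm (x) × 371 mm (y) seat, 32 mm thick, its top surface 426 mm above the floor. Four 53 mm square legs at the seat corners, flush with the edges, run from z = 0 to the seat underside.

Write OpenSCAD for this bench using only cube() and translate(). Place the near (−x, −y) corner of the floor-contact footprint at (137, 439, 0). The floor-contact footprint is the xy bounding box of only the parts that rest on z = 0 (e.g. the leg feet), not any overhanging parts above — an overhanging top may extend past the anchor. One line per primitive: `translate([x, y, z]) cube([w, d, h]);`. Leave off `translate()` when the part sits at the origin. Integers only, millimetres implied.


translate([137, 439, 394]) cube([1139, 371, 32]);
translate([137, 439, 0]) cube([53, 53, 394]);
translate([137, 757, 0]) cube([53, 53, 394]);
translate([1223, 439, 0]) cube([53, 53, 394]);
translate([1223, 757, 0]) cube([53, 53, 394]);


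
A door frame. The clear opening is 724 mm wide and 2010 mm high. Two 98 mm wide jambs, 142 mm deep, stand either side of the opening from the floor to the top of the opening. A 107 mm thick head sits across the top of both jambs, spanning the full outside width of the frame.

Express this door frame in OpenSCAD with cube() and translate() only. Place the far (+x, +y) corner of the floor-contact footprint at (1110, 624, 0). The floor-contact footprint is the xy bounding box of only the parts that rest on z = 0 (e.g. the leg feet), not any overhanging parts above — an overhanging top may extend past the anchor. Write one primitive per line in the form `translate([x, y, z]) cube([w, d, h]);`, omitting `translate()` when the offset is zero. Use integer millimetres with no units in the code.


translate([190, 482, 0]) cube([98, 142, 2010]);
translate([1012, 482, 0]) cube([98, 142, 2010]);
translate([190, 482, 2010]) cube([920, 142, 107]);


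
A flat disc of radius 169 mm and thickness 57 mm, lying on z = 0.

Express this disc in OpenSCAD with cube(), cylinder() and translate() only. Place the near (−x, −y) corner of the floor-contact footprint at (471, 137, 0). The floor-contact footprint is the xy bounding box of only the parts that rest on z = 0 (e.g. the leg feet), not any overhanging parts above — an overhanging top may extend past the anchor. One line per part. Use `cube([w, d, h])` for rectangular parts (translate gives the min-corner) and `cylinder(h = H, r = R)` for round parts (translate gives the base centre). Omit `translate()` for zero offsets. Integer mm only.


translate([640, 306, 0]) cylinder(h = 57, r = 169);


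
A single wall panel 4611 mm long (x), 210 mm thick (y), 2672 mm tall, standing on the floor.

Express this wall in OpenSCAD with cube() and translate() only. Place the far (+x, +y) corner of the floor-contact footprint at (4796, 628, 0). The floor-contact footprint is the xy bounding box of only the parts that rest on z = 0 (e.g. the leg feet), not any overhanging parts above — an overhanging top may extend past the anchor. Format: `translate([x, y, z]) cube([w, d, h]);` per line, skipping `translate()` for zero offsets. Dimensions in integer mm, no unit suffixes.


translate([185, 418, 0]) cube([4611, 210, 2672]);


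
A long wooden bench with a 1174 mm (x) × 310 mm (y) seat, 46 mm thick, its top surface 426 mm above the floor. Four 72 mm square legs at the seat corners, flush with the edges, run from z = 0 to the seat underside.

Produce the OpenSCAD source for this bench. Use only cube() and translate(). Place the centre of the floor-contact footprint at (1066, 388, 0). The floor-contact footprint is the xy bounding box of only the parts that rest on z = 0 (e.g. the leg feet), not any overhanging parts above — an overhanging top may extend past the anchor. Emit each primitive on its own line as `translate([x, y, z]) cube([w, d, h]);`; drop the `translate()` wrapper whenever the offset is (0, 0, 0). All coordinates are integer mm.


translate([479, 233, 380]) cube([1174, 310, 46]);
translate([479, 233, 0]) cube([72, 72, 380]);
translate([479, 471, 0]) cube([72, 72, 380]);
translate([1581, 233, 0]) cube([72, 72, 380]);
translate([1581, 471, 0]) cube([72, 72, 380]);


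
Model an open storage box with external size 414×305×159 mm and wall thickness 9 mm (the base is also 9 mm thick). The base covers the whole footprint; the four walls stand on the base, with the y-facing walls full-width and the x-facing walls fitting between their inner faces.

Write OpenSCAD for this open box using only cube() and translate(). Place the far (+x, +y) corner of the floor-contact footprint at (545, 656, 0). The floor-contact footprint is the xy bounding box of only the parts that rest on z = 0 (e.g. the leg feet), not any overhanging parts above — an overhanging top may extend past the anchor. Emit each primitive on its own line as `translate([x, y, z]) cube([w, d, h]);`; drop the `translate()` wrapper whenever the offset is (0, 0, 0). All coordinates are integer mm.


translate([131, 351, 0]) cube([414, 305, 9]);
translate([131, 351, 9]) cube([414, 9, 150]);
translate([131, 647, 9]) cube([414, 9, 150]);
translate([131, 360, 9]) cube([9, 287, 150]);
translate([536, 360, 9]) cube([9, 287, 150]);


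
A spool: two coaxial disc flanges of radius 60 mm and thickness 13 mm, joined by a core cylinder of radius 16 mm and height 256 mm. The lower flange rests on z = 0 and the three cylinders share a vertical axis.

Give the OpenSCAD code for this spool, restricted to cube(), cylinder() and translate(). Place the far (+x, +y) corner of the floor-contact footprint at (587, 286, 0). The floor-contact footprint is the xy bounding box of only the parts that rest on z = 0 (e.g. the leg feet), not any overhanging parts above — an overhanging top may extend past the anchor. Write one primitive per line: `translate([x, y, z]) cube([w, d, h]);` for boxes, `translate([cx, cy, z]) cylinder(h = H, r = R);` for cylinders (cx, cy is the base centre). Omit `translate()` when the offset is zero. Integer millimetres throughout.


translate([527, 226, 0]) cylinder(h = 13, r = 60);
translate([527, 226, 13]) cylinder(h = 256, r = 16);
translate([527, 226, 269]) cylinder(h = 13, r = 60);


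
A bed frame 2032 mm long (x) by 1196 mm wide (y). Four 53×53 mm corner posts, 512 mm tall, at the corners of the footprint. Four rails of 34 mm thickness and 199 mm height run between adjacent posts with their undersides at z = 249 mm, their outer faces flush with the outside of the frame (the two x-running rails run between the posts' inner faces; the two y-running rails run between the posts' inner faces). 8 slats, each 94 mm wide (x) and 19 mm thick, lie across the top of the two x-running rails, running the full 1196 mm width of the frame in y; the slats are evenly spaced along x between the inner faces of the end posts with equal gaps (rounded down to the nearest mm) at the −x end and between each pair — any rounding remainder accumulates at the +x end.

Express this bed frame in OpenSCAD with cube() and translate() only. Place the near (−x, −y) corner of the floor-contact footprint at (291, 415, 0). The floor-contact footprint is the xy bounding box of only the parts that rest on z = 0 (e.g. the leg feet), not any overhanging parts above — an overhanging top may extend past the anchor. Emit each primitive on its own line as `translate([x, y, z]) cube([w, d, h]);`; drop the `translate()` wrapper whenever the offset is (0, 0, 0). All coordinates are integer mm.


// slat z = rail_z + rail_h = 249 + 199 = 448
// slat gap = ⌊(1926 − 8·94) / 9⌋ = 130
translate([291, 415, 0]) cube([53, 53, 512]);
translate([291, 1558, 0]) cube([53, 53, 512]);
translate([2270, 415, 0]) cube([53, 53, 512]);
translate([2270, 1558, 0]) cube([53, 53, 512]);
translate([344, 415, 249]) cube([1926, 34, 199]);
translate([344, 1577, 249]) cube([1926, 34, 199]);
translate([291, 468, 249]) cube([34, 1090, 199]);
translate([2289, 468, 249]) cube([34, 1090, 199]);
translate([474, 415, 448]) cube([94, 1196, 19]);
translate([698, 415, 448]) cube([94, 1196, 19]);
translate([922, 415, 448]) cube([94, 1196, 19]);
translate([1146, 415, 448]) cube([94, 1196, 19]);
translate([1370, 415, 448]) cube([94, 1196, 19]);
translate([1594, 415, 448]) cube([94, 1196, 19]);
translate([1818, 415, 448]) cube([94, 1196, 19]);
translate([2042, 415, 448]) cube([94, 1196, 19]);


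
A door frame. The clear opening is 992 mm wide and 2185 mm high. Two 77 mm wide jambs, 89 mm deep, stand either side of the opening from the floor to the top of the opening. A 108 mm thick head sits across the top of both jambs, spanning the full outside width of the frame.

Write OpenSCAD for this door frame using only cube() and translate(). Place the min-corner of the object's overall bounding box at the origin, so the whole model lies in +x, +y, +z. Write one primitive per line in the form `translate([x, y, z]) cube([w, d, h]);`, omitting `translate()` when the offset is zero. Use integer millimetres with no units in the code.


cube([77, 89, 2185]);
translate([1069, 0, 0]) cube([77, 89, 2185]);
translate([0, 0, 2185]) cube([1146, 89, 108]);


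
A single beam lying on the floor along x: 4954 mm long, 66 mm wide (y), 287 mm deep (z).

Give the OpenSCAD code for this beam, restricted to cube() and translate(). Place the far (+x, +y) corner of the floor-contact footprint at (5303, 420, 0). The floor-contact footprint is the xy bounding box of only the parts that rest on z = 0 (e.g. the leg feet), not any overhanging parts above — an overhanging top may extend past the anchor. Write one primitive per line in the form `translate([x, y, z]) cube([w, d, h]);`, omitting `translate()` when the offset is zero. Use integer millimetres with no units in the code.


translate([349, 354, 0]) cube([4954, 66, 287]);
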